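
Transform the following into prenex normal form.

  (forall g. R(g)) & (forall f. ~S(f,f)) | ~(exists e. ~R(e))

forall g. forall f. forall e. (R(g) & ~S(f,f) | R(e))

Push ¬ through the quantifiers and connectives to reach negation normal form:
  (forall g. R(g)) & (forall f. ~S(f,f)) | (forall e. R(e))
All bound variables are already distinct, so no renaming is needed.
Extract every quantifier outward, since the variables are now distinct and don't occur free across branches:
  forall g. forall f. forall e. (R(g) & ~S(f,f) | R(e))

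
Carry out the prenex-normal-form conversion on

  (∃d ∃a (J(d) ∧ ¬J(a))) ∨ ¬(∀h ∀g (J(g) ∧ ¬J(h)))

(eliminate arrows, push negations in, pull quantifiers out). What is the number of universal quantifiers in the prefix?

0

Move each ¬ inward, flipping quantifiers it crosses:
  (∃d ∃a (J(d) ∧ ¬J(a))) ∨ (∃h ∃g (¬J(g) ∨ J(h)))
Finally move all quantifiers to the prefix:
  ∃d ∃a ∃h ∃g (J(d) ∧ ¬J(a) ∨ ¬J(g) ∨ J(h))
The prefix is ∃d ∃a ∃h ∃g: 0 universal, 4 existential.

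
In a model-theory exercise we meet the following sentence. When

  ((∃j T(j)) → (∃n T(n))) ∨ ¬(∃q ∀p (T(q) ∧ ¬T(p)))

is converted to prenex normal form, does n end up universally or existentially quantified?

Rewrite implications/biconditionals: A → B as ¬A ∨ B.
  ¬(∃j T(j)) ∨ (∃n T(n)) ∨ ¬(∃q ∀p (T(q) ∧ ¬T(p)))
Push ¬ through the quantifiers and connectives to reach negation normal form:
  (∀j ¬T(j)) ∨ (∃n T(n)) ∨ (∀q ∃p (¬T(q) ∨ T(p)))
All bound variables are already distinct, so no renaming is needed.
Pull the quantifiers to the front (each side's bound variable is not free in the other side):
  ∀j ∃n ∀q ∃p (¬T(j) ∨ T(n) ∨ ¬T(q) ∨ T(p))
The quantifier ∃n sits under an even number of negations (counting the antecedent side of each →), so it remains existential.

existential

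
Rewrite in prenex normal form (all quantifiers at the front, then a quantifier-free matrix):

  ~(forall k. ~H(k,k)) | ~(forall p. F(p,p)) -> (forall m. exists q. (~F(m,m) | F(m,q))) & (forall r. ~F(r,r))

forall k. forall p. forall m. exists q. forall r. (~H(k,k) & F(p,p) | (~F(m,m) | F(m,q)) & ~F(r,r))

First replace A → B with ¬A ∨ B.
  ~(~(forall k. ~H(k,k)) | ~(forall p. F(p,p))) | (forall m. exists q. (~F(m,m) | F(m,q))) & (forall r. ~F(r,r))
Drive negations inward (¬∀x A ≡ ∃x ¬A, ¬∃x A ≡ ∀x ¬A, De Morgan for ∧/∨):
  (forall k. ~H(k,k)) & (forall p. F(p,p)) | (forall m. exists q. (~F(m,m) | F(m,q))) & (forall r. ~F(r,r))
Finally move all quantifiers to the prefix:
  forall k. forall p. forall m. exists q. forall r. (~H(k,k) & F(p,p) | (~F(m,m) | F(m,q)) & ~F(r,r))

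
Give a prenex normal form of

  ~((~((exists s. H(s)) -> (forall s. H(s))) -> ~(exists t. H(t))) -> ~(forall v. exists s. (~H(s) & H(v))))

forall s. forall x1. forall t. forall v. exists v1. ((~H(s) | H(x1) | ~H(t)) & ~H(v1) & H(v))

Rewrite implications/biconditionals: A → B as ¬A ∨ B.
  ~(~(~~(~(exists s. H(s)) | (forall s. H(s))) | ~(exists t. H(t))) | ~(forall v. exists s. (~H(s) & H(v))))
Push ¬ through the quantifiers and connectives to reach negation normal form:
  ((forall s. ~H(s)) | (forall s. H(s)) | (forall t. ~H(t))) & (forall v. exists s. (~H(s) & H(v)))
Rename bound variables to avoid capture: s↦x1, s↦v1.
  ((forall s. ~H(s)) | (forall x1. H(x1)) | (forall t. ~H(t))) & (forall v. exists v1. (~H(v1) & H(v)))
Extract every quantifier outward, since the variables are now distinct and don't occur free across branches:
  forall s. forall x1. forall t. forall v. exists v1. ((~H(s) | H(x1) | ~H(t)) & ~H(v1) & H(v))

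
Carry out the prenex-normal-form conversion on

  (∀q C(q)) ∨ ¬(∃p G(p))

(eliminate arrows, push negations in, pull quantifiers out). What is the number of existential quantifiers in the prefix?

Move each ¬ inward, flipping quantifiers it crosses:
  (∀q C(q)) ∨ (∀p ¬G(p))
Finally move all quantifiers to the prefix:
  ∀q ∀p (C(q) ∨ ¬G(p))
The prefix is ∀q ∀p: 2 universal, 0 existential.

0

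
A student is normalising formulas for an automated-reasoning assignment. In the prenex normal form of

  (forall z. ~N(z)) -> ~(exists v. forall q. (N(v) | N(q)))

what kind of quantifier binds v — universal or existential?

universal

Eliminate → and ↔ using ¬ and ∨.
  ~(forall z. ~N(z)) | ~(exists v. forall q. (N(v) | N(q)))
Move each ¬ inward, flipping quantifiers it crosses:
  (exists z. N(z)) | (forall v. exists q. (~N(v) & ~N(q)))
All bound variables are already distinct, so no renaming is needed.
Finally move all quantifiers to the prefix:
  exists z. forall v. exists q. (N(z) | ~N(v) & ~N(q))
The quantifier exists v sits under an odd number of negations (counting the antecedent side of each →), so it flips to forall v.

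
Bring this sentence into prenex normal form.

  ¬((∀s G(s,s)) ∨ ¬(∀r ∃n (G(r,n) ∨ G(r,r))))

∃s ∀r ∃n (¬G(s,s) ∧ (G(r,n) ∨ G(r,r)))

Push ¬ through the quantifiers and connectives to reach negation normal form:
  (∃s ¬G(s,s)) ∧ (∀r ∃n (G(r,n) ∨ G(r,r)))
All bound variables are already distinct, so no renaming is needed.
Extract every quantifier outward, since the variables are now distinct and don't occur free across branches:
  ∃s ∀r ∃n (¬G(s,s) ∧ (G(r,n) ∨ G(r,r)))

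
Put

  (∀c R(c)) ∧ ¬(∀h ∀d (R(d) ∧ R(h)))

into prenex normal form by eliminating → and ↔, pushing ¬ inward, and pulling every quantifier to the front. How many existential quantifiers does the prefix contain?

Push ¬ through the quantifiers and connectives to reach negation normal form:
  (∀c R(c)) ∧ (∃h ∃d (¬R(d) ∨ ¬R(h)))
All bound variables are already distinct, so no renaming is needed.
Pull the quantifiers to the front (each side's bound variable is not free in the other side):
  ∀c ∃h ∃d (R(c) ∧ (¬R(d) ∨ ¬R(h)))
The prefix is ∀c ∃h ∃d: 1 universal, 2 existential.

2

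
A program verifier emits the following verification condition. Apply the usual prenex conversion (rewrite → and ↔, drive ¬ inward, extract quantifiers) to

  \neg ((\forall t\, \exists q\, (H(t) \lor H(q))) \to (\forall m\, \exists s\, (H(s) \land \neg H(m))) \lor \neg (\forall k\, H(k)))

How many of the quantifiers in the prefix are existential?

Rewrite implications/biconditionals: A → B as ¬A ∨ B.
  \neg (\neg (\forall t\, \exists q\, (H(t) \lor H(q))) \lor (\forall m\, \exists s\, (H(s) \land \neg H(m))) \lor \neg (\forall k\, H(k)))
Drive negations inward (¬∀x A ≡ ∃x ¬A, ¬∃x A ≡ ∀x ¬A, De Morgan for ∧/∨):
  (\forall t\, \exists q\, (H(t) \lor H(q))) \land (\exists m\, \forall s\, (\neg H(s) \lor H(m))) \land (\forall k\, H(k))
Extract every quantifier outward, since the variables are now distinct and don't occur free across branches:
  \forall t\, \exists q\, \exists m\, \forall s\, \forall k\, ((H(t) \lor H(q)) \land (\neg H(s) \lor H(m)) \land H(k))
The prefix is \forall t \exists q \exists m \forall s \forall k: 3 universal, 2 existential.

2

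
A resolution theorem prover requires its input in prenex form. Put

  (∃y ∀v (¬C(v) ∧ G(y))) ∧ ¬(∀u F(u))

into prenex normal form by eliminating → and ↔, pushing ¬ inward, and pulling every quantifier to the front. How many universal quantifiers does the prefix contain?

Move each ¬ inward, flipping quantifiers it crosses:
  (∃y ∀v (¬C(v) ∧ G(y))) ∧ (∃u ¬F(u))
All bound variables are already distinct, so no renaming is needed.
Finally move all quantifiers to the prefix:
  ∃y ∀v ∃u (¬C(v) ∧ G(y) ∧ ¬F(u))
The prefix is ∃y ∀v ∃u: 1 universal, 2 existential.

1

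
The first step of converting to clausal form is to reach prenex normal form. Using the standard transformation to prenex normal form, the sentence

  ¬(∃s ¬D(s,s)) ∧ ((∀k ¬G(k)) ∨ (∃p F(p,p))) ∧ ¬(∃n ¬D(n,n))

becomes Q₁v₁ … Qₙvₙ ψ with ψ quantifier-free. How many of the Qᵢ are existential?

Drive negations inward (¬∀x A ≡ ∃x ¬A, ¬∃x A ≡ ∀x ¬A, De Morgan for ∧/∨):
  (∀s D(s,s)) ∧ ((∀k ¬G(k)) ∨ (∃p F(p,p))) ∧ (∀n D(n,n))
Pull the quantifiers to the front (each side's bound variable is not free in the other side):
  ∀s ∀k ∃p ∀n (D(s,s) ∧ (¬G(k) ∨ F(p,p)) ∧ D(n,n))
The prefix is ∀s ∀k ∃p ∀n: 3 universal, 1 existential.

1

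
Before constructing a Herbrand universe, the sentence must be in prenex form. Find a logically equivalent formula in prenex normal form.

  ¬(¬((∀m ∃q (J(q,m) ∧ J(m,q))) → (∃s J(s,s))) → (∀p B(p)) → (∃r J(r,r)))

Rewrite implications/biconditionals: A → B as ¬A ∨ B.
  ¬(¬¬(¬(∀m ∃q (J(q,m) ∧ J(m,q))) ∨ (∃s J(s,s))) ∨ ¬(∀p B(p)) ∨ (∃r J(r,r)))
Move each ¬ inward, flipping quantifiers it crosses:
  (∀m ∃q (J(q,m) ∧ J(m,q))) ∧ (∀s ¬J(s,s)) ∧ (∀p B(p)) ∧ (∀r ¬J(r,r))
Pull the quantifiers to the front (each side's bound variable is not free in the other side):
  ∀m ∃q ∀s ∀p ∀r (J(q,m) ∧ J(m,q) ∧ ¬J(s,s) ∧ B(p) ∧ ¬J(r,r))

∀m ∃q ∀s ∀p ∀r (J(q,m) ∧ J(m,q) ∧ ¬J(s,s) ∧ B(p) ∧ ¬J(r,r))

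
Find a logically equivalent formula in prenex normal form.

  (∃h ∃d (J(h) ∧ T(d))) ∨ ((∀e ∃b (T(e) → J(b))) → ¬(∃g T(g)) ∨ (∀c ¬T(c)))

∃h ∃d ∃e ∀b ∀g ∀c (J(h) ∧ T(d) ∨ T(e) ∧ ¬J(b) ∨ ¬T(g) ∨ ¬T(c))

Rewrite implications/biconditionals: A → B as ¬A ∨ B.
  (∃h ∃d (J(h) ∧ T(d))) ∨ ¬(∀e ∃b (¬T(e) ∨ J(b))) ∨ ¬(∃g T(g)) ∨ (∀c ¬T(c))
Move each ¬ inward, flipping quantifiers it crosses:
  (∃h ∃d (J(h) ∧ T(d))) ∨ (∃e ∀b (T(e) ∧ ¬J(b))) ∨ (∀g ¬T(g)) ∨ (∀c ¬T(c))
All bound variables are already distinct, so no renaming is needed.
Extract every quantifier outward, since the variables are now distinct and don't occur free across branches:
  ∃h ∃d ∃e ∀b ∀g ∀c (J(h) ∧ T(d) ∨ T(e) ∧ ¬J(b) ∨ ¬T(g) ∨ ¬T(c))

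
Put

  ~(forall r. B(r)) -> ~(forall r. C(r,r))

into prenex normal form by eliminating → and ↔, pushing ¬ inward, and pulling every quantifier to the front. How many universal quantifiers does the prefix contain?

Eliminate → and ↔ using ¬ and ∨.
  ~~(forall r. B(r)) | ~(forall r. C(r,r))
Move each ¬ inward, flipping quantifiers it crosses:
  (forall r. B(r)) | (exists r. ~C(r,r))
Rename bound variables to avoid capture: r↦y.
  (forall r. B(r)) | (exists y. ~C(y,y))
Extract every quantifier outward, since the variables are now distinct and don't occur free across branches:
  forall r. exists y. (B(r) | ~C(y,y))
The prefix is forall r exists y: 1 universal, 1 existential.

1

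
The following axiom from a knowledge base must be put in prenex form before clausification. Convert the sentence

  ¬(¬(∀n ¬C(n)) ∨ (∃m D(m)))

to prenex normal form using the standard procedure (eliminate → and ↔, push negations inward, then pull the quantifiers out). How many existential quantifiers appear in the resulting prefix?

Move each ¬ inward, flipping quantifiers it crosses:
  (∀n ¬C(n)) ∧ (∀m ¬D(m))
All bound variables are already distinct, so no renaming is needed.
Extract every quantifier outward, since the variables are now distinct and don't occur free across branches:
  ∀n ∀m (¬C(n) ∧ ¬D(m))
The prefix is ∀n ∀m: 2 universal, 0 existential.

0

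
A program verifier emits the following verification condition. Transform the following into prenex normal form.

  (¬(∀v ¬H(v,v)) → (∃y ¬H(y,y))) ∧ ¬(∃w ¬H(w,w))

∀v ∃y ∀w ((¬H(v,v) ∨ ¬H(y,y)) ∧ H(w,w))

First replace A → B with ¬A ∨ B.
  (¬¬(∀v ¬H(v,v)) ∨ (∃y ¬H(y,y))) ∧ ¬(∃w ¬H(w,w))
Drive negations inward (¬∀x A ≡ ∃x ¬A, ¬∃x A ≡ ∀x ¬A, De Morgan for ∧/∨):
  ((∀v ¬H(v,v)) ∨ (∃y ¬H(y,y))) ∧ (∀w H(w,w))
All bound variables are already distinct, so no renaming is needed.
Pull the quantifiers to the front (each side's bound variable is not free in the other side):
  ∀v ∃y ∀w ((¬H(v,v) ∨ ¬H(y,y)) ∧ H(w,w))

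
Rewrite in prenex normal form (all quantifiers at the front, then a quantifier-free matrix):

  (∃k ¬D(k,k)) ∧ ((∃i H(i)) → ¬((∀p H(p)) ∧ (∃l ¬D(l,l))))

Rewrite implications/biconditionals: A → B as ¬A ∨ B.
  (∃k ¬D(k,k)) ∧ (¬(∃i H(i)) ∨ ¬((∀p H(p)) ∧ (∃l ¬D(l,l))))
Drive negations inward (¬∀x A ≡ ∃x ¬A, ¬∃x A ≡ ∀x ¬A, De Morgan for ∧/∨):
  (∃k ¬D(k,k)) ∧ ((∀i ¬H(i)) ∨ (∃p ¬H(p)) ∨ (∀l D(l,l)))
All bound variables are already distinct, so no renaming is needed.
Finally move all quantifiers to the prefix:
  ∃k ∀i ∃p ∀l (¬D(k,k) ∧ (¬H(i) ∨ ¬H(p) ∨ D(l,l)))

∃k ∀i ∃p ∀l (¬D(k,k) ∧ (¬H(i) ∨ ¬H(p) ∨ D(l,l)))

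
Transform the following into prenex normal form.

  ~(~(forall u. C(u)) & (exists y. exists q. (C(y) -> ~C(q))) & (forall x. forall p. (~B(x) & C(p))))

Rewrite implications/biconditionals: A → B as ¬A ∨ B.
  ~(~(forall u. C(u)) & (exists y. exists q. (~C(y) | ~C(q))) & (forall x. forall p. (~B(x) & C(p))))
Drive negations inward (¬∀x A ≡ ∃x ¬A, ¬∃x A ≡ ∀x ¬A, De Morgan for ∧/∨):
  (forall u. C(u)) | (forall y. forall q. (C(y) & C(q))) | (exists x. exists p. (B(x) | ~C(p)))
All bound variables are already distinct, so no renaming is needed.
Pull the quantifiers to the front (each side's bound variable is not free in the other side):
  forall u. forall y. forall q. exists x. exists p. (C(u) | C(y) & C(q) | B(x) | ~C(p))

forall u. forall y. forall q. exists x. exists p. (C(u) | C(y) & C(q) | B(x) | ~C(p))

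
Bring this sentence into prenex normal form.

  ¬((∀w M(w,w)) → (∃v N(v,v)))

First replace A → B with ¬A ∨ B.
  ¬(¬(∀w M(w,w)) ∨ (∃v N(v,v)))
Push ¬ through the quantifiers and connectives to reach negation normal form:
  (∀w M(w,w)) ∧ (∀v ¬N(v,v))
All bound variables are already distinct, so no renaming is needed.
Pull the quantifiers to the front (each side's bound variable is not free in the other side):
  ∀w ∀v (M(w,w) ∧ ¬N(v,v))

∀w ∀v (M(w,w) ∧ ¬N(v,v))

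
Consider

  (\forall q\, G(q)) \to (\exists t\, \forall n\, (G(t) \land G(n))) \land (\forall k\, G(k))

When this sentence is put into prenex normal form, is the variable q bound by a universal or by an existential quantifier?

existential

First replace A → B with ¬A ∨ B.
  \neg (\forall q\, G(q)) \lor (\exists t\, \forall n\, (G(t) \land G(n))) \land (\forall k\, G(k))
Move each ¬ inward, flipping quantifiers it crosses:
  (\exists q\, \neg G(q)) \lor (\exists t\, \forall n\, (G(t) \land G(n))) \land (\forall k\, G(k))
All bound variables are already distinct, so no renaming is needed.
Finally move all quantifiers to the prefix:
  \exists q\, \exists t\, \forall n\, \forall k\, (\neg G(q) \lor G(t) \land G(n) \land G(k))
The quantifier \forall q sits under an odd number of negations (counting the antecedent side of each →), so it flips to \exists q.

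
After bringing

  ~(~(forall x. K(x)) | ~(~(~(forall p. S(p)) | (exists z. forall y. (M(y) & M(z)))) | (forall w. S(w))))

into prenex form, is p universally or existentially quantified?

universal

Push ¬ through the quantifiers and connectives to reach negation normal form:
  (forall x. K(x)) & ((forall p. S(p)) & (forall z. exists y. (~M(y) | ~M(z))) | (forall w. S(w)))
All bound variables are already distinct, so no renaming is needed.
Extract every quantifier outward, since the variables are now distinct and don't occur free across branches:
  forall x. forall p. forall z. exists y. forall w. (K(x) & (S(p) & (~M(y) | ~M(z)) | S(w)))
The quantifier forall p sits under an even number of negations, so it remains universal.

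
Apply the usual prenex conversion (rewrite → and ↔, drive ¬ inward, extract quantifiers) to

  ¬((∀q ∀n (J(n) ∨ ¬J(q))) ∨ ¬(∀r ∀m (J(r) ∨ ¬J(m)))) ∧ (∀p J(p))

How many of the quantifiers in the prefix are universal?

3

Move each ¬ inward, flipping quantifiers it crosses:
  (∃q ∃n (¬J(n) ∧ J(q))) ∧ (∀r ∀m (J(r) ∨ ¬J(m))) ∧ (∀p J(p))
Extract every quantifier outward, since the variables are now distinct and don't occur free across branches:
  ∃q ∃n ∀r ∀m ∀p (¬J(n) ∧ J(q) ∧ (J(r) ∨ ¬J(m)) ∧ J(p))
The prefix is ∃q ∃n ∀r ∀m ∀p: 3 universal, 2 existential.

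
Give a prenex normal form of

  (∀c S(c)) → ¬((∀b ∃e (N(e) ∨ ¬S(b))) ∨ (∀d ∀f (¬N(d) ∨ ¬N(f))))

∃c ∃b ∀e ∃d ∃f (¬S(c) ∨ ¬N(e) ∧ S(b) ∧ N(d) ∧ N(f))

Eliminate → and ↔ using ¬ and ∨.
  ¬(∀c S(c)) ∨ ¬((∀b ∃e (N(e) ∨ ¬S(b))) ∨ (∀d ∀f (¬N(d) ∨ ¬N(f))))
Drive negations inward (¬∀x A ≡ ∃x ¬A, ¬∃x A ≡ ∀x ¬A, De Morgan for ∧/∨):
  (∃c ¬S(c)) ∨ (∃b ∀e (¬N(e) ∧ S(b))) ∧ (∃d ∃f (N(d) ∧ N(f)))
All bound variables are already distinct, so no renaming is needed.
Extract every quantifier outward, since the variables are now distinct and don't occur free across branches:
  ∃c ∃b ∀e ∃d ∃f (¬S(c) ∨ ¬N(e) ∧ S(b) ∧ N(d) ∧ N(f))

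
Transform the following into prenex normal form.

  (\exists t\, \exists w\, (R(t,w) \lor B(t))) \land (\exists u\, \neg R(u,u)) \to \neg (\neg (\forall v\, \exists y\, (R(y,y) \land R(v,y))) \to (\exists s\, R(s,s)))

\forall t\, \forall w\, \forall u\, \exists v\, \forall y\, \forall s\, (\neg R(t,w) \land \neg B(t) \lor R(u,u) \lor (\neg R(y,y) \lor \neg R(v,y)) \land \neg R(s,s))

Rewrite implications/biconditionals: A → B as ¬A ∨ B.
  \neg ((\exists t\, \exists w\, (R(t,w) \lor B(t))) \land (\exists u\, \neg R(u,u))) \lor \neg (\neg \neg (\forall v\, \exists y\, (R(y,y) \land R(v,y))) \lor (\exists s\, R(s,s)))
Push ¬ through the quantifiers and connectives to reach negation normal form:
  (\forall t\, \forall w\, (\neg R(t,w) \land \neg B(t))) \lor (\forall u\, R(u,u)) \lor (\exists v\, \forall y\, (\neg R(y,y) \lor \neg R(v,y))) \land (\forall s\, \neg R(s,s))
Finally move all quantifiers to the prefix:
  \forall t\, \forall w\, \forall u\, \exists v\, \forall y\, \forall s\, (\neg R(t,w) \land \neg B(t) \lor R(u,u) \lor (\neg R(y,y) \lor \neg R(v,y)) \land \neg R(s,s))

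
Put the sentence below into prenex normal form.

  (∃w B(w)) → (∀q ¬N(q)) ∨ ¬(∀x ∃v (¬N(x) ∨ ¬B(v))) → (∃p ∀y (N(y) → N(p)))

Rewrite implications/biconditionals: A → B as ¬A ∨ B.
  ¬(∃w B(w)) ∨ ¬((∀q ¬N(q)) ∨ ¬(∀x ∃v (¬N(x) ∨ ¬B(v)))) ∨ (∃p ∀y (¬N(y) ∨ N(p)))
Push ¬ through the quantifiers and connectives to reach negation normal form:
  (∀w ¬B(w)) ∨ (∃q N(q)) ∧ (∀x ∃v (¬N(x) ∨ ¬B(v))) ∨ (∃p ∀y (¬N(y) ∨ N(p)))
All bound variables are already distinct, so no renaming is needed.
Extract every quantifier outward, since the variables are now distinct and don't occur free across branches:
  ∀w ∃q ∀x ∃v ∃p ∀y (¬B(w) ∨ N(q) ∧ (¬N(x) ∨ ¬B(v)) ∨ ¬N(y) ∨ N(p))

∀w ∃q ∀x ∃v ∃p ∀y (¬B(w) ∨ N(q) ∧ (¬N(x) ∨ ¬B(v)) ∨ ¬N(y) ∨ N(p))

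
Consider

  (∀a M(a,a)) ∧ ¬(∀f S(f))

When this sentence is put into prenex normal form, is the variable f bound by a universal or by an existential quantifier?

existential

Push ¬ through the quantifiers and connectives to reach negation normal form:
  (∀a M(a,a)) ∧ (∃f ¬S(f))
All bound variables are already distinct, so no renaming is needed.
Finally move all quantifiers to the prefix:
  ∀a ∃f (M(a,a) ∧ ¬S(f))
The quantifier ∀f sits under an odd number of negations, so it flips to ∃f.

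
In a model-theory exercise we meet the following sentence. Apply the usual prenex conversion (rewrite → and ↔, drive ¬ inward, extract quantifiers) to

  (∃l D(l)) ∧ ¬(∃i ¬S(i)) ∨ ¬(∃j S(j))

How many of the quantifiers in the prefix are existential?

Move each ¬ inward, flipping quantifiers it crosses:
  (∃l D(l)) ∧ (∀i S(i)) ∨ (∀j ¬S(j))
All bound variables are already distinct, so no renaming is needed.
Finally move all quantifiers to the prefix:
  ∃l ∀i ∀j (D(l) ∧ S(i) ∨ ¬S(j))
The prefix is ∃l ∀i ∀j: 2 universal, 1 existential.

1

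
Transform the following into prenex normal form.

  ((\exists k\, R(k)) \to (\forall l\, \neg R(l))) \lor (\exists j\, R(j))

First replace A → B with ¬A ∨ B.
  \neg (\exists k\, R(k)) \lor (\forall l\, \neg R(l)) \lor (\exists j\, R(j))
Move each ¬ inward, flipping quantifiers it crosses:
  (\forall k\, \neg R(k)) \lor (\forall l\, \neg R(l)) \lor (\exists j\, R(j))
All bound variables are already distinct, so no renaming is needed.
Extract every quantifier outward, since the variables are now distinct and don't occur free across branches:
  \forall k\, \forall l\, \exists j\, (\neg R(k) \lor \neg R(l) \lor R(j))

\forall k\, \forall l\, \exists j\, (\neg R(k) \lor \neg R(l) \lor R(j))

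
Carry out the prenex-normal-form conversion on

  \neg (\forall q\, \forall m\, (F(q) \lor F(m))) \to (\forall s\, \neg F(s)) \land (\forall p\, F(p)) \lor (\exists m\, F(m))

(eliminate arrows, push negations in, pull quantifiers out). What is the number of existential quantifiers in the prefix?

1

Rewrite implications/biconditionals: A → B as ¬A ∨ B.
  \neg \neg (\forall q\, \forall m\, (F(q) \lor F(m))) \lor (\forall s\, \neg F(s)) \land (\forall p\, F(p)) \lor (\exists m\, F(m))
Drive negations inward (¬∀x A ≡ ∃x ¬A, ¬∃x A ≡ ∀x ¬A, De Morgan for ∧/∨):
  (\forall q\, \forall m\, (F(q) \lor F(m))) \lor (\forall s\, \neg F(s)) \land (\forall p\, F(p)) \lor (\exists m\, F(m))
Standardize variables apart so no two quantifiers bind the same name: m↦v1.
  (\forall q\, \forall m\, (F(q) \lor F(m))) \lor (\forall s\, \neg F(s)) \land (\forall p\, F(p)) \lor (\exists v1\, F(v1))
Pull the quantifiers to the front (each side's bound variable is not free in the other side):
  \forall q\, \forall m\, \forall s\, \forall p\, \exists v1\, (F(q) \lor F(m) \lor \neg F(s) \land F(p) \lor F(v1))
The prefix is \forall q \forall m \forall s \forall p \exists v1: 4 universal, 1 existential.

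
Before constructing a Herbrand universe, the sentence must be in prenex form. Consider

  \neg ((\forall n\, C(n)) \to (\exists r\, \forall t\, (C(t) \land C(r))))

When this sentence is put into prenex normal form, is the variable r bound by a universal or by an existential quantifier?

universal

Rewrite implications/biconditionals: A → B as ¬A ∨ B.
  \neg (\neg (\forall n\, C(n)) \lor (\exists r\, \forall t\, (C(t) \land C(r))))
Move each ¬ inward, flipping quantifiers it crosses:
  (\forall n\, C(n)) \land (\forall r\, \exists t\, (\neg C(t) \lor \neg C(r)))
Pull the quantifiers to the front (each side's bound variable is not free in the other side):
  \forall n\, \forall r\, \exists t\, (C(n) \land (\neg C(t) \lor \neg C(r)))
The quantifier \exists r sits under an odd number of negations (counting the antecedent side of each →), so it flips to \forall r.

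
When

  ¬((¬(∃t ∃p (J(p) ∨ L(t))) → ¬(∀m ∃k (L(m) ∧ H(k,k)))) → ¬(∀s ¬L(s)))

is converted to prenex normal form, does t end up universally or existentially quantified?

existential

Eliminate → and ↔ using ¬ and ∨.
  ¬(¬(¬¬(∃t ∃p (J(p) ∨ L(t))) ∨ ¬(∀m ∃k (L(m) ∧ H(k,k)))) ∨ ¬(∀s ¬L(s)))
Drive negations inward (¬∀x A ≡ ∃x ¬A, ¬∃x A ≡ ∀x ¬A, De Morgan for ∧/∨):
  ((∃t ∃p (J(p) ∨ L(t))) ∨ (∃m ∀k (¬L(m) ∨ ¬H(k,k)))) ∧ (∀s ¬L(s))
All bound variables are already distinct, so no renaming is needed.
Finally move all quantifiers to the prefix:
  ∃t ∃p ∃m ∀k ∀s ((J(p) ∨ L(t) ∨ ¬L(m) ∨ ¬H(k,k)) ∧ ¬L(s))
The quantifier ∃t sits under an even number of negations (counting the antecedent side of each →), so it remains existential.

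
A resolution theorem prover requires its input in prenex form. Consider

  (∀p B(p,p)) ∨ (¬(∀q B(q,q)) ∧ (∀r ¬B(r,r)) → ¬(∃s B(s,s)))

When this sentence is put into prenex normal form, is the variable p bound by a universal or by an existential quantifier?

universal

Rewrite implications/biconditionals: A → B as ¬A ∨ B.
  (∀p B(p,p)) ∨ ¬(¬(∀q B(q,q)) ∧ (∀r ¬B(r,r))) ∨ ¬(∃s B(s,s))
Push ¬ through the quantifiers and connectives to reach negation normal form:
  (∀p B(p,p)) ∨ (∀q B(q,q)) ∨ (∃r B(r,r)) ∨ (∀s ¬B(s,s))
All bound variables are already distinct, so no renaming is needed.
Extract every quantifier outward, since the variables are now distinct and don't occur free across branches:
  ∀p ∀q ∃r ∀s (B(p,p) ∨ B(q,q) ∨ B(r,r) ∨ ¬B(s,s))
The quantifier ∀p sits under an even number of negations (counting the antecedent side of each →), so it remains universal.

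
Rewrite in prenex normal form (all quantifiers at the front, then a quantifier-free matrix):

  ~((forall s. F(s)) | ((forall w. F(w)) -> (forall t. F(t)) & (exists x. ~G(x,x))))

Eliminate → and ↔ using ¬ and ∨.
  ~((forall s. F(s)) | ~(forall w. F(w)) | (forall t. F(t)) & (exists x. ~G(x,x)))
Push ¬ through the quantifiers and connectives to reach negation normal form:
  (exists s. ~F(s)) & (forall w. F(w)) & ((exists t. ~F(t)) | (forall x. G(x,x)))
All bound variables are already distinct, so no renaming is needed.
Finally move all quantifiers to the prefix:
  exists s. forall w. exists t. forall x. (~F(s) & F(w) & (~F(t) | G(x,x)))

exists s. forall w. exists t. forall x. (~F(s) & F(w) & (~F(t) | G(x,x)))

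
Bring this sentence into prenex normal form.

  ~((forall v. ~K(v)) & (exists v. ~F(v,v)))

exists v. forall c. (K(v) | F(c,c))

Push ¬ through the quantifiers and connectives to reach negation normal form:
  (exists v. K(v)) | (forall v. F(v,v))
Standardize variables apart so no two quantifiers bind the same name: v↦c.
  (exists v. K(v)) | (forall c. F(c,c))
Pull the quantifiers to the front (each side's bound variable is not free in the other side):
  exists v. forall c. (K(v) | F(c,c))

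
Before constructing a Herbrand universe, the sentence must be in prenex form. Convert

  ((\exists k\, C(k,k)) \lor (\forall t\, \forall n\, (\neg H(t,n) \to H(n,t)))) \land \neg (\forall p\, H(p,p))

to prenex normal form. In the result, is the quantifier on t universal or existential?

First replace A → B with ¬A ∨ B.
  ((\exists k\, C(k,k)) \lor (\forall t\, \forall n\, (\neg \neg H(t,n) \lor H(n,t)))) \land \neg (\forall p\, H(p,p))
Drive negations inward (¬∀x A ≡ ∃x ¬A, ¬∃x A ≡ ∀x ¬A, De Morgan for ∧/∨):
  ((\exists k\, C(k,k)) \lor (\forall t\, \forall n\, (H(t,n) \lor H(n,t)))) \land (\exists p\, \neg H(p,p))
All bound variables are already distinct, so no renaming is needed.
Pull the quantifiers to the front (each side's bound variable is not free in the other side):
  \exists k\, \forall t\, \forall n\, \exists p\, ((C(k,k) \lor H(t,n) \lor H(n,t)) \land \neg H(p,p))
The quantifier \forall t sits under an even number of negations (counting the antecedent side of each →), so it remains universal.

universal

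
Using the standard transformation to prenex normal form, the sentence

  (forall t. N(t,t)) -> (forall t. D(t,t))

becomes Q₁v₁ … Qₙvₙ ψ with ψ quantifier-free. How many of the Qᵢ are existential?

Eliminate → and ↔ using ¬ and ∨.
  ~(forall t. N(t,t)) | (forall t. D(t,t))
Drive negations inward (¬∀x A ≡ ∃x ¬A, ¬∃x A ≡ ∀x ¬A, De Morgan for ∧/∨):
  (exists t. ~N(t,t)) | (forall t. D(t,t))
Rename bound variables to avoid capture: t↦w1.
  (exists t. ~N(t,t)) | (forall w1. D(w1,w1))
Pull the quantifiers to the front (each side's bound variable is not free in the other side):
  exists t. forall w1. (~N(t,t) | D(w1,w1))
The prefix is exists t forall w1: 1 universal, 1 existential.

1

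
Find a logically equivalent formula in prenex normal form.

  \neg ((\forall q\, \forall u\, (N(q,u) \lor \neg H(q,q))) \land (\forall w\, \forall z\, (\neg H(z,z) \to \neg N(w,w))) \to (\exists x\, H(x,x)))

First replace A → B with ¬A ∨ B.
  \neg (\neg ((\forall q\, \forall u\, (N(q,u) \lor \neg H(q,q))) \land (\forall w\, \forall z\, (\neg \neg H(z,z) \lor \neg N(w,w)))) \lor (\exists x\, H(x,x)))
Move each ¬ inward, flipping quantifiers it crosses:
  (\forall q\, \forall u\, (N(q,u) \lor \neg H(q,q))) \land (\forall w\, \forall z\, (H(z,z) \lor \neg N(w,w))) \land (\forall x\, \neg H(x,x))
All bound variables are already distinct, so no renaming is needed.
Extract every quantifier outward, since the variables are now distinct and don't occur free across branches:
  \forall q\, \forall u\, \forall w\, \forall z\, \forall x\, ((N(q,u) \lor \neg H(q,q)) \land (H(z,z) \lor \neg N(w,w)) \land \neg H(x,x))

\forall q\, \forall u\, \forall w\, \forall z\, \forall x\, ((N(q,u) \lor \neg H(q,q)) \land (H(z,z) \lor \neg N(w,w)) \land \neg H(x,x))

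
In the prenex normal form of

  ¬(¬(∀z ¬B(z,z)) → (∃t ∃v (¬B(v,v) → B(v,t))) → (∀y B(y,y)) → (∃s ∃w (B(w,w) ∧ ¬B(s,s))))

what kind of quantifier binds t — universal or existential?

existential

Rewrite implications/biconditionals: A → B as ¬A ∨ B.
  ¬(¬¬(∀z ¬B(z,z)) ∨ ¬(∃t ∃v (¬¬B(v,v) ∨ B(v,t))) ∨ ¬(∀y B(y,y)) ∨ (∃s ∃w (B(w,w) ∧ ¬B(s,s))))
Push ¬ through the quantifiers and connectives to reach negation normal form:
  (∃z B(z,z)) ∧ (∃t ∃v (B(v,v) ∨ B(v,t))) ∧ (∀y B(y,y)) ∧ (∀s ∀w (¬B(w,w) ∨ B(s,s)))
Pull the quantifiers to the front (each side's bound variable is not free in the other side):
  ∃z ∃t ∃v ∀y ∀s ∀w (B(z,z) ∧ (B(v,v) ∨ B(v,t)) ∧ B(y,y) ∧ (¬B(w,w) ∨ B(s,s)))
The quantifier ∃t sits under an even number of negations (counting the antecedent side of each →), so it remains existential.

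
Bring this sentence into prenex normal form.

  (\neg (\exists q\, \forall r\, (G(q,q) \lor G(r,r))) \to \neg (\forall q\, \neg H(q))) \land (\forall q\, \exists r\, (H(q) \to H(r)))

Rewrite implications/biconditionals: A → B as ¬A ∨ B.
  (\neg \neg (\exists q\, \forall r\, (G(q,q) \lor G(r,r))) \lor \neg (\forall q\, \neg H(q))) \land (\forall q\, \exists r\, (\neg H(q) \lor H(r)))
Push ¬ through the quantifiers and connectives to reach negation normal form:
  ((\exists q\, \forall r\, (G(q,q) \lor G(r,r))) \lor (\exists q\, H(q))) \land (\forall q\, \exists r\, (\neg H(q) \lor H(r)))
Give each quantifier a distinct variable: q↦c, q↦u1, r↦z.
  ((\exists q\, \forall r\, (G(q,q) \lor G(r,r))) \lor (\exists c\, H(c))) \land (\forall u1\, \exists z\, (\neg H(u1) \lor H(z)))
Extract every quantifier outward, since the variables are now distinct and don't occur free across branches:
  \exists q\, \forall r\, \exists c\, \forall u1\, \exists z\, ((G(q,q) \lor G(r,r) \lor H(c)) \land (\neg H(u1) \lor H(z)))

\exists q\, \forall r\, \exists c\, \forall u1\, \exists z\, ((G(q,q) \lor G(r,r) \lor H(c)) \land (\neg H(u1) \lor H(z)))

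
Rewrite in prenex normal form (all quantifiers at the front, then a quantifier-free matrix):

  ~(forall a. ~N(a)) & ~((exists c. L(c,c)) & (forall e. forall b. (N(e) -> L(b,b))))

Eliminate → and ↔ using ¬ and ∨.
  ~(forall a. ~N(a)) & ~((exists c. L(c,c)) & (forall e. forall b. (~N(e) | L(b,b))))
Push ¬ through the quantifiers and connectives to reach negation normal form:
  (exists a. N(a)) & ((forall c. ~L(c,c)) | (exists e. exists b. (N(e) & ~L(b,b))))
All bound variables are already distinct, so no renaming is needed.
Finally move all quantifiers to the prefix:
  exists a. forall c. exists e. exists b. (N(a) & (~L(c,c) | N(e) & ~L(b,b)))

exists a. forall c. exists e. exists b. (N(a) & (~L(c,c) | N(e) & ~L(b,b)))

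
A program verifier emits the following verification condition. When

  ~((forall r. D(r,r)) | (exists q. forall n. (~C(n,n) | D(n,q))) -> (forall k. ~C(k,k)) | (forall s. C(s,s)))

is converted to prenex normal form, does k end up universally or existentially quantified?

Eliminate → and ↔ using ¬ and ∨.
  ~(~((forall r. D(r,r)) | (exists q. forall n. (~C(n,n) | D(n,q)))) | (forall k. ~C(k,k)) | (forall s. C(s,s)))
Drive negations inward (¬∀x A ≡ ∃x ¬A, ¬∃x A ≡ ∀x ¬A, De Morgan for ∧/∨):
  ((forall r. D(r,r)) | (exists q. forall n. (~C(n,n) | D(n,q)))) & (exists k. C(k,k)) & (exists s. ~C(s,s))
All bound variables are already distinct, so no renaming is needed.
Extract every quantifier outward, since the variables are now distinct and don't occur free across branches:
  forall r. exists q. forall n. exists k. exists s. ((D(r,r) | ~C(n,n) | D(n,q)) & C(k,k) & ~C(s,s))
The quantifier forall k sits under an odd number of negations (counting the antecedent side of each →), so it flips to exists k.

existential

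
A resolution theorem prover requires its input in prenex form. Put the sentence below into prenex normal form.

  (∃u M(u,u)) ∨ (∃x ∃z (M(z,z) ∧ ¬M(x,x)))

All bound variables are already distinct, so no renaming is needed.
Pull the quantifiers to the front (each side's bound variable is not free in the other side):
  ∃u ∃x ∃z (M(u,u) ∨ M(z,z) ∧ ¬M(x,x))

∃u ∃x ∃z (M(u,u) ∨ M(z,z) ∧ ¬M(x,x))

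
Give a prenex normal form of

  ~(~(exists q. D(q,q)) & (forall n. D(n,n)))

Push ¬ through the quantifiers and connectives to reach negation normal form:
  (exists q. D(q,q)) | (exists n. ~D(n,n))
All bound variables are already distinct, so no renaming is needed.
Extract every quantifier outward, since the variables are now distinct and don't occur free across branches:
  exists q. exists n. (D(q,q) | ~D(n,n))

exists q. exists n. (D(q,q) | ~D(n,n))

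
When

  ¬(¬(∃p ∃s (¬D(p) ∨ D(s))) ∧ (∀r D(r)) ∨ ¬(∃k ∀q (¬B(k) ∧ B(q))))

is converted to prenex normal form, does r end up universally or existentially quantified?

existential

Drive negations inward (¬∀x A ≡ ∃x ¬A, ¬∃x A ≡ ∀x ¬A, De Morgan for ∧/∨):
  ((∃p ∃s (¬D(p) ∨ D(s))) ∨ (∃r ¬D(r))) ∧ (∃k ∀q (¬B(k) ∧ B(q)))
Finally move all quantifiers to the prefix:
  ∃p ∃s ∃r ∃k ∀q ((¬D(p) ∨ D(s) ∨ ¬D(r)) ∧ ¬B(k) ∧ B(q))
The quantifier ∀r sits under an odd number of negations, so it flips to ∃r.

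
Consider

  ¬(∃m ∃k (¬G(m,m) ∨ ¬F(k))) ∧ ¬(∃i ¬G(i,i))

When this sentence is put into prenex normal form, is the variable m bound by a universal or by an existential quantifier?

universal

Drive negations inward (¬∀x A ≡ ∃x ¬A, ¬∃x A ≡ ∀x ¬A, De Morgan for ∧/∨):
  (∀m ∀k (G(m,m) ∧ F(k))) ∧ (∀i G(i,i))
All bound variables are already distinct, so no renaming is needed.
Extract every quantifier outward, since the variables are now distinct and don't occur free across branches:
  ∀m ∀k ∀i (G(m,m) ∧ F(k) ∧ G(i,i))
The quantifier ∃m sits under an odd number of negations, so it flips to ∀m.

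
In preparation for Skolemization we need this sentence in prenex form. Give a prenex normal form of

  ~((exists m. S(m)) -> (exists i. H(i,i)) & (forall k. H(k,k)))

Eliminate → and ↔ using ¬ and ∨.
  ~(~(exists m. S(m)) | (exists i. H(i,i)) & (forall k. H(k,k)))
Move each ¬ inward, flipping quantifiers it crosses:
  (exists m. S(m)) & ((forall i. ~H(i,i)) | (exists k. ~H(k,k)))
Extract every quantifier outward, since the variables are now distinct and don't occur free across branches:
  exists m. forall i. exists k. (S(m) & (~H(i,i) | ~H(k,k)))

exists m. forall i. exists k. (S(m) & (~H(i,i) | ~H(k,k)))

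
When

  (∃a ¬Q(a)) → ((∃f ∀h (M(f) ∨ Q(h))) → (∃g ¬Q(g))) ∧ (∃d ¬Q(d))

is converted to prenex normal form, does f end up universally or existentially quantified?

universal

Rewrite implications/biconditionals: A → B as ¬A ∨ B.
  ¬(∃a ¬Q(a)) ∨ (¬(∃f ∀h (M(f) ∨ Q(h))) ∨ (∃g ¬Q(g))) ∧ (∃d ¬Q(d))
Move each ¬ inward, flipping quantifiers it crosses:
  (∀a Q(a)) ∨ ((∀f ∃h (¬M(f) ∧ ¬Q(h))) ∨ (∃g ¬Q(g))) ∧ (∃d ¬Q(d))
Extract every quantifier outward, since the variables are now distinct and don't occur free across branches:
  ∀a ∀f ∃h ∃g ∃d (Q(a) ∨ (¬M(f) ∧ ¬Q(h) ∨ ¬Q(g)) ∧ ¬Q(d))
The quantifier ∃f sits under an odd number of negations (counting the antecedent side of each →), so it flips to ∀f.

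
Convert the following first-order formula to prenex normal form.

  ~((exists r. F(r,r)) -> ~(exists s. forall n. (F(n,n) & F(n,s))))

exists r. exists s. forall n. (F(r,r) & F(n,n) & F(n,s))

First replace A → B with ¬A ∨ B.
  ~(~(exists r. F(r,r)) | ~(exists s. forall n. (F(n,n) & F(n,s))))
Move each ¬ inward, flipping quantifiers it crosses:
  (exists r. F(r,r)) & (exists s. forall n. (F(n,n) & F(n,s)))
All bound variables are already distinct, so no renaming is needed.
Pull the quantifiers to the front (each side's bound variable is not free in the other side):
  exists r. exists s. forall n. (F(r,r) & F(n,n) & F(n,s))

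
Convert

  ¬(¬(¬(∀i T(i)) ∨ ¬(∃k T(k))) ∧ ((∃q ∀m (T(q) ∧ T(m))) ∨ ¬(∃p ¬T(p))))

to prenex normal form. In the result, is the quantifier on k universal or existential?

universal

Drive negations inward (¬∀x A ≡ ∃x ¬A, ¬∃x A ≡ ∀x ¬A, De Morgan for ∧/∨):
  (∃i ¬T(i)) ∨ (∀k ¬T(k)) ∨ (∀q ∃m (¬T(q) ∨ ¬T(m))) ∧ (∃p ¬T(p))
All bound variables are already distinct, so no renaming is needed.
Pull the quantifiers to the front (each side's bound variable is not free in the other side):
  ∃i ∀k ∀q ∃m ∃p (¬T(i) ∨ ¬T(k) ∨ (¬T(q) ∨ ¬T(m)) ∧ ¬T(p))
The quantifier ∃k sits under an odd number of negations, so it flips to ∀k.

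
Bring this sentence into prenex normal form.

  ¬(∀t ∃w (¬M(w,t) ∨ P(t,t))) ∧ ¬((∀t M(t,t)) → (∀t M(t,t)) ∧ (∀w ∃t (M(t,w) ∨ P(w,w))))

∃t ∀w ∀x ∃z1 ∃r ∀u (M(w,t) ∧ ¬P(t,t) ∧ M(x,x) ∧ (¬M(z1,z1) ∨ ¬M(u,r) ∧ ¬P(r,r)))

First replace A → B with ¬A ∨ B.
  ¬(∀t ∃w (¬M(w,t) ∨ P(t,t))) ∧ ¬(¬(∀t M(t,t)) ∨ (∀t M(t,t)) ∧ (∀w ∃t (M(t,w) ∨ P(w,w))))
Move each ¬ inward, flipping quantifiers it crosses:
  (∃t ∀w (M(w,t) ∧ ¬P(t,t))) ∧ (∀t M(t,t)) ∧ ((∃t ¬M(t,t)) ∨ (∃w ∀t (¬M(t,w) ∧ ¬P(w,w))))
Standardize variables apart so no two quantifiers bind the same name: t↦x, t↦z1, w↦r, t↦u.
  (∃t ∀w (M(w,t) ∧ ¬P(t,t))) ∧ (∀x M(x,x)) ∧ ((∃z1 ¬M(z1,z1)) ∨ (∃r ∀u (¬M(u,r) ∧ ¬P(r,r))))
Pull the quantifiers to the front (each side's bound variable is not free in the other side):
  ∃t ∀w ∀x ∃z1 ∃r ∀u (M(w,t) ∧ ¬P(t,t) ∧ M(x,x) ∧ (¬M(z1,z1) ∨ ¬M(u,r) ∧ ¬P(r,r)))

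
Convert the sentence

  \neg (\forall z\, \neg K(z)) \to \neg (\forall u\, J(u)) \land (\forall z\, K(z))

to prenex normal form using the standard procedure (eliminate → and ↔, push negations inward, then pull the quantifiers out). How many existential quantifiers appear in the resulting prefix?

1

Eliminate → and ↔ using ¬ and ∨.
  \neg \neg (\forall z\, \neg K(z)) \lor \neg (\forall u\, J(u)) \land (\forall z\, K(z))
Push ¬ through the quantifiers and connectives to reach negation normal form:
  (\forall z\, \neg K(z)) \lor (\exists u\, \neg J(u)) \land (\forall z\, K(z))
Give each quantifier a distinct variable: z↦w.
  (\forall z\, \neg K(z)) \lor (\exists u\, \neg J(u)) \land (\forall w\, K(w))
Extract every quantifier outward, since the variables are now distinct and don't occur free across branches:
  \forall z\, \exists u\, \forall w\, (\neg K(z) \lor \neg J(u) \land K(w))
The prefix is \forall z \exists u \forall w: 2 universal, 1 existential.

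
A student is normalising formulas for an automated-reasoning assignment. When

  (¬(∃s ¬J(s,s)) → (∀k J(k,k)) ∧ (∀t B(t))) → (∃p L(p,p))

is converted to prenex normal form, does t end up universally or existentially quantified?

existential

Rewrite implications/biconditionals: A → B as ¬A ∨ B.
  ¬(¬¬(∃s ¬J(s,s)) ∨ (∀k J(k,k)) ∧ (∀t B(t))) ∨ (∃p L(p,p))
Move each ¬ inward, flipping quantifiers it crosses:
  (∀s J(s,s)) ∧ ((∃k ¬J(k,k)) ∨ (∃t ¬B(t))) ∨ (∃p L(p,p))
All bound variables are already distinct, so no renaming is needed.
Extract every quantifier outward, since the variables are now distinct and don't occur free across branches:
  ∀s ∃k ∃t ∃p (J(s,s) ∧ (¬J(k,k) ∨ ¬B(t)) ∨ L(p,p))
The quantifier ∀t sits under an odd number of negations (counting the antecedent side of each →), so it flips to ∃t.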